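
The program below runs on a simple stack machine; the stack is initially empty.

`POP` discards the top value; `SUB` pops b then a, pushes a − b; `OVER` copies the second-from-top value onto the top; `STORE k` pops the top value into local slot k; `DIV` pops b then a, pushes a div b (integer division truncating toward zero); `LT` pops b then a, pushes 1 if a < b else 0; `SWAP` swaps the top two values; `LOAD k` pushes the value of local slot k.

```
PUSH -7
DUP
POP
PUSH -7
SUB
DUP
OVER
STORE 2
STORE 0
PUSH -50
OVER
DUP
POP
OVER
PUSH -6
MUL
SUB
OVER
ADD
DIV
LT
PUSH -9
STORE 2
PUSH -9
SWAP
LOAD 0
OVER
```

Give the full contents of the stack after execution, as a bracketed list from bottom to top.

[-9, 0, 0, 0]

PUSH -7  : -7
DUP      : -7 -7
POP      : -7
PUSH -7  : -7 -7
SUB      : 0
DUP      : 0 0
OVER     : 0 0 0
STORE 2  : 0 0
STORE 0  : 0
PUSH -50 : 0 -50
OVER     : 0 -50 0
DUP      : 0 -50 0 0
POP      : 0 -50 0
OVER     : 0 -50 0 -50
PUSH -6  : 0 -50 0 -50 -6
MUL      : 0 -50 0 300
SUB      : 0 -50 -300
OVER     : 0 -50 -300 -50
ADD      : 0 -50 -350
DIV      : 0 0
LT       : 0
PUSH -9  : 0 -9
STORE 2  : 0
PUSH -9  : 0 -9
SWAP     : -9 0
LOAD 0   : -9 0 0
OVER     : -9 0 0 0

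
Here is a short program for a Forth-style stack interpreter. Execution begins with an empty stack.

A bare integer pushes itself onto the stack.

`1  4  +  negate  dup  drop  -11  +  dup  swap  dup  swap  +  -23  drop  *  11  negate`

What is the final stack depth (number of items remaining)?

1       1
4       1 4
+       5
negate  -5
dup     -5 -5
drop    -5
-11     -5 -11
+       -16
dup     -16 -16
swap    -16 -16
dup     -16 -16 -16
swap    -16 -16 -16
+       -16 -32
-23     -16 -32 -23
drop    -16 -32
*       512
11      512 11
negate  512 -11

2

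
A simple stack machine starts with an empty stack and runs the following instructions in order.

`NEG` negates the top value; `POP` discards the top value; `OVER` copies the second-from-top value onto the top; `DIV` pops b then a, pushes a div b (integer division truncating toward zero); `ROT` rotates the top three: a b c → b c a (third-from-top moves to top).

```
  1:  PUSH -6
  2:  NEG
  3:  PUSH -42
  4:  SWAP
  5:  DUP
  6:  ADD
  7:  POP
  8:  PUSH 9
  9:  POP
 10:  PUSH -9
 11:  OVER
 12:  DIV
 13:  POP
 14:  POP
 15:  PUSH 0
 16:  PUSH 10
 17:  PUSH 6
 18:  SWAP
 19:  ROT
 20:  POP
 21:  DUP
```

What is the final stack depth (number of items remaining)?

PUSH -6  → [-6]
NEG      → [6]
PUSH -42 → [6, -42]
SWAP     → [-42, 6]
DUP      → [-42, 6, 6]
ADD      → [-42, 12]
POP      → [-42]
PUSH 9   → [-42, 9]
POP      → [-42]
PUSH -9  → [-42, -9]
OVER     → [-42, -9, -42]
DIV      → [-42, 0]
POP      → [-42]
POP      → []
PUSH 0   → [0]
PUSH 10  → [0, 10]
PUSH 6   → [0, 10, 6]
SWAP     → [0, 6, 10]
ROT      → [6, 10, 0]
POP      → [6, 10]
DUP      → [6, 10, 10]

3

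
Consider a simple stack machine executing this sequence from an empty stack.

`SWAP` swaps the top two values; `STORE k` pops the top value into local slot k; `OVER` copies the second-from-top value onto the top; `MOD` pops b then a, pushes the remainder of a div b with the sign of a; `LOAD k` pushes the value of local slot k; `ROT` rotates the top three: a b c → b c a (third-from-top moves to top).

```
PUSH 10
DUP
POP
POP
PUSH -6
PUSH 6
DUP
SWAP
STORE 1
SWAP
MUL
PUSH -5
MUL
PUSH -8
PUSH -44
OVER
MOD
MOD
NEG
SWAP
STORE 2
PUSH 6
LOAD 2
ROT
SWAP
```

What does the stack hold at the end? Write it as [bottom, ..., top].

[6, 0, 180]

PUSH 10   10
DUP       10 10
POP       10
POP       (empty)
PUSH -6   -6
PUSH 6    -6 6
DUP       -6 6 6
SWAP      -6 6 6
STORE 1   -6 6
SWAP      6 -6
MUL       -36
PUSH -5   -36 -5
MUL       180
PUSH -8   180 -8
PUSH -44  180 -8 -44
OVER      180 -8 -44 -8
MOD       180 -8 -4
MOD       180 0
NEG       180 0
SWAP      0 180
STORE 2   0
PUSH 6    0 6
LOAD 2    0 6 180
ROT       6 180 0
SWAP      6 0 180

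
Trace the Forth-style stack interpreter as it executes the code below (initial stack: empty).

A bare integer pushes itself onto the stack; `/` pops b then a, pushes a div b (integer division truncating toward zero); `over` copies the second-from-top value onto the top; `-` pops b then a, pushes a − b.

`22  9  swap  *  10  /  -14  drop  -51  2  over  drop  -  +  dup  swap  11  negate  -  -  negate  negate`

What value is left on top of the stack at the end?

-11

22     : 22
9      : 22 9
swap   : 9 22
*      : 198
10     : 198 10
/      : 19
-14    : 19 -14
drop   : 19
-51    : 19 -51
2      : 19 -51 2
over   : 19 -51 2 -51
drop   : 19 -51 2
-      : 19 -53
+      : -34
dup    : -34 -34
swap   : -34 -34
11     : -34 -34 11
negate : -34 -34 -11
-      : -34 -23
-      : -11
negate : 11
negate : -11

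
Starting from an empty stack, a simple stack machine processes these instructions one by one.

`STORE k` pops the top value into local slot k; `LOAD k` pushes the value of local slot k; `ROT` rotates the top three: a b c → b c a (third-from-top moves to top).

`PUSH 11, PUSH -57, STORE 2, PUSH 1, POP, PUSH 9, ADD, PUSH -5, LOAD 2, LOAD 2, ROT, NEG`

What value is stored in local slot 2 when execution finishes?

-57

PUSH 11  → [11]
PUSH -57 → [11, -57]
STORE 2  → [11]
PUSH 1   → [11, 1]
POP      → [11]
PUSH 9   → [11, 9]
ADD      → [20]
PUSH -5  → [20, -5]
LOAD 2   → [20, -5, -57]
LOAD 2   → [20, -5, -57, -57]
ROT      → [20, -57, -57, -5]
NEG      → [20, -57, -57, 5]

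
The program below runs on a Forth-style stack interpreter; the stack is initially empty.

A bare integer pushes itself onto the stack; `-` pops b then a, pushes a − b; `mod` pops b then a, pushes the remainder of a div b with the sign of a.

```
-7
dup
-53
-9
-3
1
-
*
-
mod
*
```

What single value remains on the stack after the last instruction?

-7   [-7]
dup  [-7, -7]
-53  [-7, -7, -53]
-9   [-7, -7, -53, -9]
-3   [-7, -7, -53, -9, -3]
1    [-7, -7, -53, -9, -3, 1]
-    [-7, -7, -53, -9, -4]
*    [-7, -7, -53, 36]
-    [-7, -7, -89]
mod  [-7, -7]
*    [49]

49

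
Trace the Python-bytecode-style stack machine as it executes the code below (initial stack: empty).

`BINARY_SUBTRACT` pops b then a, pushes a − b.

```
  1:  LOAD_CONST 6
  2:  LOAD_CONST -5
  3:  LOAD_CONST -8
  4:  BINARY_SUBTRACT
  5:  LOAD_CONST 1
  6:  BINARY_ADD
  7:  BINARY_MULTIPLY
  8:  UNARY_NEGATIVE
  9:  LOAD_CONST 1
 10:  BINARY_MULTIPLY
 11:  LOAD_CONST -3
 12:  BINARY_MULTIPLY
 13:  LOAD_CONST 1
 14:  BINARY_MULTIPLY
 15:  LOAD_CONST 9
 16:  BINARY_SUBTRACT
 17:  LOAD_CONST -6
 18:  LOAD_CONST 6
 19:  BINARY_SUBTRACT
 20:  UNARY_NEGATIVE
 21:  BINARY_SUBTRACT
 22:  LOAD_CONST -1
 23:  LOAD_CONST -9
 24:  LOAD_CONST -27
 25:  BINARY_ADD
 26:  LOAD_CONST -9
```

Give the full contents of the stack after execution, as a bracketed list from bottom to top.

[51, -1, -36, -9]

LOAD_CONST 6    -> [6]
LOAD_CONST -5   -> [6, -5]
LOAD_CONST -8   -> [6, -5, -8]
BINARY_SUBTRACT -> [6, 3]
LOAD_CONST 1    -> [6, 3, 1]
BINARY_ADD      -> [6, 4]
BINARY_MULTIPLY -> [24]
UNARY_NEGATIVE  -> [-24]
LOAD_CONST 1    -> [-24, 1]
BINARY_MULTIPLY -> [-24]
LOAD_CONST -3   -> [-24, -3]
BINARY_MULTIPLY -> [72]
LOAD_CONST 1    -> [72, 1]
BINARY_MULTIPLY -> [72]
LOAD_CONST 9    -> [72, 9]
BINARY_SUBTRACT -> [63]
LOAD_CONST -6   -> [63, -6]
LOAD_CONST 6    -> [63, -6, 6]
BINARY_SUBTRACT -> [63, -12]
UNARY_NEGATIVE  -> [63, 12]
BINARY_SUBTRACT -> [51]
LOAD_CONST -1   -> [51, -1]
LOAD_CONST -9   -> [51, -1, -9]
LOAD_CONST -27  -> [51, -1, -9, -27]
BINARY_ADD      -> [51, -1, -36]
LOAD_CONST -9   -> [51, -1, -36, -9]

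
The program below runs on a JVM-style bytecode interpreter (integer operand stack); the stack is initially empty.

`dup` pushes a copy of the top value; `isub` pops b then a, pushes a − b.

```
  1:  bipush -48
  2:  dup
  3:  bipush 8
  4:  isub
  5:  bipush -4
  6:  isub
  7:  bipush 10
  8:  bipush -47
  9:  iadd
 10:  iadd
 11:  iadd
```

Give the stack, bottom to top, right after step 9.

bipush -48  -48
dup         -48 -48
bipush 8    -48 -48 8
isub        -48 -56
bipush -4   -48 -56 -4
isub        -48 -52
bipush 10   -48 -52 10
bipush -47  -48 -52 10 -47
iadd        -48 -52 -37

[-48, -52, -37]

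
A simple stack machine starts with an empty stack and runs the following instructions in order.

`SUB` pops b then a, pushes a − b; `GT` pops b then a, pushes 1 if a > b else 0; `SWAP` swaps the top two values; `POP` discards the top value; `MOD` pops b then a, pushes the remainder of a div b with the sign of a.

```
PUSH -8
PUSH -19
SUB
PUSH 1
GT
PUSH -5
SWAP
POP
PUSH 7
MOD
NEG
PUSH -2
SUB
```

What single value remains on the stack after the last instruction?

PUSH -8  -> -8
PUSH -19 -> -8 -19
SUB      -> 11
PUSH 1   -> 11 1
GT       -> 1
PUSH -5  -> 1 -5
SWAP     -> -5 1
POP      -> -5
PUSH 7   -> -5 7
MOD      -> -5
NEG      -> 5
PUSH -2  -> 5 -2
SUB      -> 7

7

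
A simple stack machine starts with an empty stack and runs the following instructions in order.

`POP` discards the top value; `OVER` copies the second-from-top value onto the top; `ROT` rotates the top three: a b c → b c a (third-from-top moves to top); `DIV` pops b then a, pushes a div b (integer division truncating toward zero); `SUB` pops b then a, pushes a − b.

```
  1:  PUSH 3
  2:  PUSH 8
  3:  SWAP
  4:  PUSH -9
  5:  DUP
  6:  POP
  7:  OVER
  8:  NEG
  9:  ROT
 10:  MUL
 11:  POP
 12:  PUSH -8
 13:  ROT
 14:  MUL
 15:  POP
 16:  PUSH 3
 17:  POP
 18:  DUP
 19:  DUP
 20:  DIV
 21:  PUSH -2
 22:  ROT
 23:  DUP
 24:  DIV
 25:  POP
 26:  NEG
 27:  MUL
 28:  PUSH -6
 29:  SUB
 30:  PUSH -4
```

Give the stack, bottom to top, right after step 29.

PUSH 3   3
PUSH 8   3 8
SWAP     8 3
PUSH -9  8 3 -9
DUP      8 3 -9 -9
POP      8 3 -9
OVER     8 3 -9 3
NEG      8 3 -9 -3
ROT      8 -9 -3 3
MUL      8 -9 -9
POP      8 -9
PUSH -8  8 -9 -8
ROT      -9 -8 8
MUL      -9 -64
POP      -9
PUSH 3   -9 3
POP      -9
DUP      -9 -9
DUP      -9 -9 -9
DIV      -9 1
PUSH -2  -9 1 -2
ROT      1 -2 -9
DUP      1 -2 -9 -9
DIV      1 -2 1
POP      1 -2
NEG      1 2
MUL      2
PUSH -6  2 -6
SUB      8

[8]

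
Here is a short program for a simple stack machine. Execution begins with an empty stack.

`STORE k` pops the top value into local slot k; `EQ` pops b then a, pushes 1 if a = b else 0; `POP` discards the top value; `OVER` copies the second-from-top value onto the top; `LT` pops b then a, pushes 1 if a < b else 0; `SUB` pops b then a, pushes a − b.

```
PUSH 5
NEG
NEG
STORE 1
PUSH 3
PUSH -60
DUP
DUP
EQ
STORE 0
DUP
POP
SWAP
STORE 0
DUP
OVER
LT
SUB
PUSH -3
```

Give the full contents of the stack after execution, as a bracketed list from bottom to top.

PUSH 5    5
NEG       -5
NEG       5
STORE 1   (empty)
PUSH 3    3
PUSH -60  3 -60
DUP       3 -60 -60
DUP       3 -60 -60 -60
EQ        3 -60 1
STORE 0   3 -60
DUP       3 -60 -60
POP       3 -60
SWAP      -60 3
STORE 0   -60
DUP       -60 -60
OVER      -60 -60 -60
LT        -60 0
SUB       -60
PUSH -3   -60 -3

[-60, -3]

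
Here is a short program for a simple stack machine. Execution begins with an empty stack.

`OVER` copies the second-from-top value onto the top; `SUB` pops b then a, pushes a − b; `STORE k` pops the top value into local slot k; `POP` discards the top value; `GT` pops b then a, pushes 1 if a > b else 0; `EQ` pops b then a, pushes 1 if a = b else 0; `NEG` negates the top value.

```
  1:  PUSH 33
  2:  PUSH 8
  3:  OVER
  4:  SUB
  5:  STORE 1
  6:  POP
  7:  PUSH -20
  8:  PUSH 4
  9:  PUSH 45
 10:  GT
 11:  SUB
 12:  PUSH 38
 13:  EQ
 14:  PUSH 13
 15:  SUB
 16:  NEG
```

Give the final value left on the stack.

13

PUSH 33  : [33]
PUSH 8   : [33, 8]
OVER     : [33, 8, 33]
SUB      : [33, -25]
STORE 1  : [33]
POP      : []
PUSH -20 : [-20]
PUSH 4   : [-20, 4]
PUSH 45  : [-20, 4, 45]
GT       : [-20, 0]
SUB      : [-20]
PUSH 38  : [-20, 38]
EQ       : [0]
PUSH 13  : [0, 13]
SUB      : [-13]
NEG      : [13]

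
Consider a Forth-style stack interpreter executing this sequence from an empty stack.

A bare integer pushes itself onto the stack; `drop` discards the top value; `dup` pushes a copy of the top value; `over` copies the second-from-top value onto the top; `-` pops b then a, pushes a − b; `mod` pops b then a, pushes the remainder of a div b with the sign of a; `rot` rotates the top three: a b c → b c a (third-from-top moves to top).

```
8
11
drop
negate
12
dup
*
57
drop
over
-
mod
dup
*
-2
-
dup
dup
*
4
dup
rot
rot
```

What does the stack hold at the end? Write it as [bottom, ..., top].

[66, 4, 4356, 4]

8      : 8
11     : 8 11
drop   : 8
negate : -8
12     : -8 12
dup    : -8 12 12
*      : -8 144
57     : -8 144 57
drop   : -8 144
over   : -8 144 -8
-      : -8 152
mod    : -8
dup    : -8 -8
*      : 64
-2     : 64 -2
-      : 66
dup    : 66 66
dup    : 66 66 66
*      : 66 4356
4      : 66 4356 4
dup    : 66 4356 4 4
rot    : 66 4 4 4356
rot    : 66 4 4356 4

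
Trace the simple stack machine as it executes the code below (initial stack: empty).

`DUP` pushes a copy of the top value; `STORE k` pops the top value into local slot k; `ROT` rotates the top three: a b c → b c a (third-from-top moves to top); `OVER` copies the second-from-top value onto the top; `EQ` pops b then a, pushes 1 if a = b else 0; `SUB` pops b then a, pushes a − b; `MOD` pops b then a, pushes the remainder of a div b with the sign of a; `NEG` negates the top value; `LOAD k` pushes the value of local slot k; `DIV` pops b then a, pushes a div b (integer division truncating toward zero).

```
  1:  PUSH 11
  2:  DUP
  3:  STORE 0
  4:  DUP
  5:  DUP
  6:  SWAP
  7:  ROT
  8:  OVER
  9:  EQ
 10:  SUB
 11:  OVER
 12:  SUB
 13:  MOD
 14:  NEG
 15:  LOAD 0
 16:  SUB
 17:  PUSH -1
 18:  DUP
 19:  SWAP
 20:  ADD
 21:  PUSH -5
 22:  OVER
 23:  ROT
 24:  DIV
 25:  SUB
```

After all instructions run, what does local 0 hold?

PUSH 11  [11]
DUP      [11, 11]
STORE 0  [11]
DUP      [11, 11]
DUP      [11, 11, 11]
SWAP     [11, 11, 11]
ROT      [11, 11, 11]
OVER     [11, 11, 11, 11]
EQ       [11, 11, 1]
SUB      [11, 10]
OVER     [11, 10, 11]
SUB      [11, -1]
MOD      [0]
NEG      [0]
LOAD 0   [0, 11]
SUB      [-11]
PUSH -1  [-11, -1]
DUP      [-11, -1, -1]
SWAP     [-11, -1, -1]
ADD      [-11, -2]
PUSH -5  [-11, -2, -5]
OVER     [-11, -2, -5, -2]
ROT      [-11, -5, -2, -2]
DIV      [-11, -5, 1]
SUB      [-11, -6]

11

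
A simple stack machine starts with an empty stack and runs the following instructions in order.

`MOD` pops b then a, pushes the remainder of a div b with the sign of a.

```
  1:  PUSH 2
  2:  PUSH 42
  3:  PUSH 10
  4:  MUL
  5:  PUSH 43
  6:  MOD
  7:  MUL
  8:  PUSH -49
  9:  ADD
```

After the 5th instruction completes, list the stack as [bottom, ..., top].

PUSH 2  -> [2]
PUSH 42 -> [2, 42]
PUSH 10 -> [2, 42, 10]
MUL     -> [2, 420]
PUSH 43 -> [2, 420, 43]

[2, 420, 43]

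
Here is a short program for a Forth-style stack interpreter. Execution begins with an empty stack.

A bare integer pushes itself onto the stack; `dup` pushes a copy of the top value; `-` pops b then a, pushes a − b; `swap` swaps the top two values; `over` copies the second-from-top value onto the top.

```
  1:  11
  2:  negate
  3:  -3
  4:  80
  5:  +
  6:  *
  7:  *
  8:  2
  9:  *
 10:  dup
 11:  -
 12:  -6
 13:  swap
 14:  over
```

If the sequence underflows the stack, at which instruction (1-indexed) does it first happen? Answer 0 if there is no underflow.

11     -> 11
negate -> -11
-3     -> -11 -3
80     -> -11 -3 80
+      -> -11 77
*      -> -847
*  — needs 2 operands, stack has 1 → underflow

7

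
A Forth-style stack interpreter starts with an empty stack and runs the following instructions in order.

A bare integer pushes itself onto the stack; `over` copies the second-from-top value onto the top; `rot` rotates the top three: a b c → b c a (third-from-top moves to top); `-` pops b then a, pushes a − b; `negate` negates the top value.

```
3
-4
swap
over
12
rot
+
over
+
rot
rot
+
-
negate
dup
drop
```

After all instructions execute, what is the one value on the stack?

-19

3      → 3
-4     → 3 -4
swap   → -4 3
over   → -4 3 -4
12     → -4 3 -4 12
rot    → -4 -4 12 3
+      → -4 -4 15
over   → -4 -4 15 -4
+      → -4 -4 11
rot    → -4 11 -4
rot    → 11 -4 -4
+      → 11 -8
-      → 19
negate → -19
dup    → -19 -19
drop   → -19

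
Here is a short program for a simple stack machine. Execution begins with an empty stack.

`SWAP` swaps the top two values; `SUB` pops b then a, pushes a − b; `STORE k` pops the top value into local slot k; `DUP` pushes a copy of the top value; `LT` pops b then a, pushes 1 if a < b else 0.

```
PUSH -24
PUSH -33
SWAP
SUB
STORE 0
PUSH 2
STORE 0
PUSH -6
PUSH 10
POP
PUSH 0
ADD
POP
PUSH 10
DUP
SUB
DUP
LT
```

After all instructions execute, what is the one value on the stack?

0

PUSH -24 → -24
PUSH -33 → -24 -33
SWAP     → -33 -24
SUB      → -9
STORE 0  → (empty)
PUSH 2   → 2
STORE 0  → (empty)
PUSH -6  → -6
PUSH 10  → -6 10
POP      → -6
PUSH 0   → -6 0
ADD      → -6
POP      → (empty)
PUSH 10  → 10
DUP      → 10 10
SUB      → 0
DUP      → 0 0
LT       → 0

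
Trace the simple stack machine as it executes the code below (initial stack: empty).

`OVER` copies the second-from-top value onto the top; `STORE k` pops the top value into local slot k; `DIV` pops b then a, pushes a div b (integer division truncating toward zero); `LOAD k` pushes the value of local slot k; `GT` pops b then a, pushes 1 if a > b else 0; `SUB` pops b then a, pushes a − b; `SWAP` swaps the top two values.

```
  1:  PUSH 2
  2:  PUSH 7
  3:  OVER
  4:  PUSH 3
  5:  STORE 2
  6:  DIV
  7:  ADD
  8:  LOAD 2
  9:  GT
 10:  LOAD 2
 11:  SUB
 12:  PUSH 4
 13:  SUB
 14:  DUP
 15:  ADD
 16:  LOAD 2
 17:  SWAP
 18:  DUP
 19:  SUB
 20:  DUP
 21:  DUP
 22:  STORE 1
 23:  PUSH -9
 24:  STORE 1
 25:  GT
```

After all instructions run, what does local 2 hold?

PUSH 2  : [2]
PUSH 7  : [2, 7]
OVER    : [2, 7, 2]
PUSH 3  : [2, 7, 2, 3]
STORE 2 : [2, 7, 2]
DIV     : [2, 3]
ADD     : [5]
LOAD 2  : [5, 3]
GT      : [1]
LOAD 2  : [1, 3]
SUB     : [-2]
PUSH 4  : [-2, 4]
SUB     : [-6]
DUP     : [-6, -6]
ADD     : [-12]
LOAD 2  : [-12, 3]
SWAP    : [3, -12]
DUP     : [3, -12, -12]
SUB     : [3, 0]
DUP     : [3, 0, 0]
DUP     : [3, 0, 0, 0]
STORE 1 : [3, 0, 0]
PUSH -9 : [3, 0, 0, -9]
STORE 1 : [3, 0, 0]
GT      : [3, 0]

3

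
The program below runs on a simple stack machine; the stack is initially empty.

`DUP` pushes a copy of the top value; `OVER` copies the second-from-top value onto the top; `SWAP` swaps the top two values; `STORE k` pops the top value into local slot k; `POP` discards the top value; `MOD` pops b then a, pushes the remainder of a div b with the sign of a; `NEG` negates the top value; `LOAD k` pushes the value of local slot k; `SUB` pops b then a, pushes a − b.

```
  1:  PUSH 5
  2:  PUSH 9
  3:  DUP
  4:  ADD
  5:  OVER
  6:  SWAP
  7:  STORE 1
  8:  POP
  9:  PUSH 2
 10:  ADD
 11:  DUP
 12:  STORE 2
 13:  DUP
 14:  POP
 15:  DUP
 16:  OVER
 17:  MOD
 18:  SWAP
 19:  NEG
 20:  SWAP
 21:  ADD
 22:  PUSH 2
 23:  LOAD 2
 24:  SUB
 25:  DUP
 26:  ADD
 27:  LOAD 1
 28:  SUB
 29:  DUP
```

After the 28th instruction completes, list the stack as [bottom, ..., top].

[-7, -28]

PUSH 5  → [5]
PUSH 9  → [5, 9]
DUP     → [5, 9, 9]
ADD     → [5, 18]
OVER    → [5, 18, 5]
SWAP    → [5, 5, 18]
STORE 1 → [5, 5]
POP     → [5]
PUSH 2  → [5, 2]
ADD     → [7]
DUP     → [7, 7]
STORE 2 → [7]
DUP     → [7, 7]
POP     → [7]
DUP     → [7, 7]
OVER    → [7, 7, 7]
MOD     → [7, 0]
SWAP    → [0, 7]
NEG     → [0, -7]
SWAP    → [-7, 0]
ADD     → [-7]
PUSH 2  → [-7, 2]
LOAD 2  → [-7, 2, 7]
SUB     → [-7, -5]
DUP     → [-7, -5, -5]
ADD     → [-7, -10]
LOAD 1  → [-7, -10, 18]
SUB     → [-7, -28]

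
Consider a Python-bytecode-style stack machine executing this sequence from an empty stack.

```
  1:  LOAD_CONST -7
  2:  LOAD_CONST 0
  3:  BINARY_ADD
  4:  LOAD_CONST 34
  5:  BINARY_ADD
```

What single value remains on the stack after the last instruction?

LOAD_CONST -7 -> -7
LOAD_CONST 0  -> -7 0
BINARY_ADD    -> -7
LOAD_CONST 34 -> -7 34
BINARY_ADD    -> 27

27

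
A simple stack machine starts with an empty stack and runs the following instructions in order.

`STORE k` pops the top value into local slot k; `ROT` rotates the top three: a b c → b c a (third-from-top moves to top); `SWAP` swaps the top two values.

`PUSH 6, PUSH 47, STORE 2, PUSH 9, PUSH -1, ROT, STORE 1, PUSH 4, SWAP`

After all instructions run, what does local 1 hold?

6

PUSH 6   6
PUSH 47  6 47
STORE 2  6
PUSH 9   6 9
PUSH -1  6 9 -1
ROT      9 -1 6
STORE 1  9 -1
PUSH 4   9 -1 4
SWAP     9 4 -1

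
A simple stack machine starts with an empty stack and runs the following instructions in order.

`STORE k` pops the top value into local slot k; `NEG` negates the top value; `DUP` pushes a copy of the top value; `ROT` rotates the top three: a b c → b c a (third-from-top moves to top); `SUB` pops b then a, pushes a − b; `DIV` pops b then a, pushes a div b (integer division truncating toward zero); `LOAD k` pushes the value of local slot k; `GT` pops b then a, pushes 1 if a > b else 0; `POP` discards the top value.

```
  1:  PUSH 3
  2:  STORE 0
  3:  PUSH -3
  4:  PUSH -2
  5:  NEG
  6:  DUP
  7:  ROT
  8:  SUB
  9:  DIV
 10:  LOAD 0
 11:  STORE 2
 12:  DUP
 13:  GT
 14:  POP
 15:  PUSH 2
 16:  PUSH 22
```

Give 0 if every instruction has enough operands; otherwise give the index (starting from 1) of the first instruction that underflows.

PUSH 3  → [3]
STORE 0 → []
PUSH -3 → [-3]
PUSH -2 → [-3, -2]
NEG     → [-3, 2]
DUP     → [-3, 2, 2]
ROT     → [2, 2, -3]
SUB     → [2, 5]
DIV     → [0]
LOAD 0  → [0, 3]
STORE 2 → [0]
DUP     → [0, 0]
GT      → [0]
POP     → []
PUSH 2  → [2]
PUSH 22 → [2, 22]

0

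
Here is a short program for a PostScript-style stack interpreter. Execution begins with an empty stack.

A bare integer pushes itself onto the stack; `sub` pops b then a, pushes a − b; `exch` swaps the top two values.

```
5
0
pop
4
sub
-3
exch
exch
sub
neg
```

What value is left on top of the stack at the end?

5    : 5
0    : 5 0
pop  : 5
4    : 5 4
sub  : 1
-3   : 1 -3
exch : -3 1
exch : 1 -3
sub  : 4
neg  : -4

-4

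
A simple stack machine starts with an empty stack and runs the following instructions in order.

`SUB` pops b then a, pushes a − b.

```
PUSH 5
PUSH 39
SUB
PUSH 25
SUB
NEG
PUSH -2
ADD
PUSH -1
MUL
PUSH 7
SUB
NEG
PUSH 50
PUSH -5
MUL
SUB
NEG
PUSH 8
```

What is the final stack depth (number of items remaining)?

2

PUSH 5  → 5
PUSH 39 → 5 39
SUB     → -34
PUSH 25 → -34 25
SUB     → -59
NEG     → 59
PUSH -2 → 59 -2
ADD     → 57
PUSH -1 → 57 -1
MUL     → -57
PUSH 7  → -57 7
SUB     → -64
NEG     → 64
PUSH 50 → 64 50
PUSH -5 → 64 50 -5
MUL     → 64 -250
SUB     → 314
NEG     → -314
PUSH 8  → -314 8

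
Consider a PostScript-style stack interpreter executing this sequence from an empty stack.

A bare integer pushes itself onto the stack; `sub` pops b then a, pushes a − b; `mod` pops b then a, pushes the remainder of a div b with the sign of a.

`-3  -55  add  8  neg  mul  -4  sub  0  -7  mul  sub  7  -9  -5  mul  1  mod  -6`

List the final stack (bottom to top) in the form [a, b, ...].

[468, 7, 0, -6]

-3  : -3
-55 : -3 -55
add : -58
8   : -58 8
neg : -58 -8
mul : 464
-4  : 464 -4
sub : 468
0   : 468 0
-7  : 468 0 -7
mul : 468 0
sub : 468
7   : 468 7
-9  : 468 7 -9
-5  : 468 7 -9 -5
mul : 468 7 45
1   : 468 7 45 1
mod : 468 7 0
-6  : 468 7 0 -6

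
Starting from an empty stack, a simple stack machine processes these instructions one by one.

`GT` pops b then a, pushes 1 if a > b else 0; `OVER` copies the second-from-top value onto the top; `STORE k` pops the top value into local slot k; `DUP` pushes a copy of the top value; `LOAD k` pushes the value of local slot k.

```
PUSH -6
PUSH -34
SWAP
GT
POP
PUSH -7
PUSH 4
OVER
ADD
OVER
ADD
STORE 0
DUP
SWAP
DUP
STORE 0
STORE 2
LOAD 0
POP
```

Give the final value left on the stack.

-7

PUSH -6   -6
PUSH -34  -6 -34
SWAP      -34 -6
GT        0
POP       (empty)
PUSH -7   -7
PUSH 4    -7 4
OVER      -7 4 -7
ADD       -7 -3
OVER      -7 -3 -7
ADD       -7 -10
STORE 0   -7
DUP       -7 -7
SWAP      -7 -7
DUP       -7 -7 -7
STORE 0   -7 -7
STORE 2   -7
LOAD 0    -7 -7
POP       -7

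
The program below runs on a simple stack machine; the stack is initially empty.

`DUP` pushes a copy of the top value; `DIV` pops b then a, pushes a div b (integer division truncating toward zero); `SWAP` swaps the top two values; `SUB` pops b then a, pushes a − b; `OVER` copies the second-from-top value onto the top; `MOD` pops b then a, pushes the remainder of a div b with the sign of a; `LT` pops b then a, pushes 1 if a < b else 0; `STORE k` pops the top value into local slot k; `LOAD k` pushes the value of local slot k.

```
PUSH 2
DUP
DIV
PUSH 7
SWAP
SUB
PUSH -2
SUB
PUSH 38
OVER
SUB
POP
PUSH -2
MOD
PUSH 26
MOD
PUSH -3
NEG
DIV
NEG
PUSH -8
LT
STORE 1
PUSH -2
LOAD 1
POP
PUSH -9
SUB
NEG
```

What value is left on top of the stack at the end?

PUSH 2   [2]
DUP      [2, 2]
DIV      [1]
PUSH 7   [1, 7]
SWAP     [7, 1]
SUB      [6]
PUSH -2  [6, -2]
SUB      [8]
PUSH 38  [8, 38]
OVER     [8, 38, 8]
SUB      [8, 30]
POP      [8]
PUSH -2  [8, -2]
MOD      [0]
PUSH 26  [0, 26]
MOD      [0]
PUSH -3  [0, -3]
NEG      [0, 3]
DIV      [0]
NEG      [0]
PUSH -8  [0, -8]
LT       [0]
STORE 1  []
PUSH -2  [-2]
LOAD 1   [-2, 0]
POP      [-2]
PUSH -9  [-2, -9]
SUB      [7]
NEG      [-7]

-7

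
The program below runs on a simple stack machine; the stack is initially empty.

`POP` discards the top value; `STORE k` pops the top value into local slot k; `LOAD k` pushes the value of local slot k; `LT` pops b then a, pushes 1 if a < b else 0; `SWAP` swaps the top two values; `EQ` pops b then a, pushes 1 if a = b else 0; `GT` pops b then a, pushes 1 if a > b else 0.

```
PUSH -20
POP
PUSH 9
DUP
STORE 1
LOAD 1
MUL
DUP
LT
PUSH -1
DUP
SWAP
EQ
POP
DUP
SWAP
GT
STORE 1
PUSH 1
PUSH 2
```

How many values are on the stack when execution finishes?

PUSH -20 -> -20
POP      -> (empty)
PUSH 9   -> 9
DUP      -> 9 9
STORE 1  -> 9
LOAD 1   -> 9 9
MUL      -> 81
DUP      -> 81 81
LT       -> 0
PUSH -1  -> 0 -1
DUP      -> 0 -1 -1
SWAP     -> 0 -1 -1
EQ       -> 0 1
POP      -> 0
DUP      -> 0 0
SWAP     -> 0 0
GT       -> 0
STORE 1  -> (empty)
PUSH 1   -> 1
PUSH 2   -> 1 2

2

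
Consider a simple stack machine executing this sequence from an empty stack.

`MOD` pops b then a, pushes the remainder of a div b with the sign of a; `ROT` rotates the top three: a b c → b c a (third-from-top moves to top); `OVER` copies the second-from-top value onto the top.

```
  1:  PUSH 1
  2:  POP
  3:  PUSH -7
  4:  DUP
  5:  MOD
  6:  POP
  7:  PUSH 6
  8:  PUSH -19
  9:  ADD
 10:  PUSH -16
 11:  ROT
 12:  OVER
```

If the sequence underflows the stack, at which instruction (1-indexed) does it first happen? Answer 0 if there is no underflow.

11

PUSH 1    1
POP       (empty)
PUSH -7   -7
DUP       -7 -7
MOD       0
POP       (empty)
PUSH 6    6
PUSH -19  6 -19
ADD       -13
PUSH -16  -13 -16
ROT  — needs 3 operands, stack has 2 → underflow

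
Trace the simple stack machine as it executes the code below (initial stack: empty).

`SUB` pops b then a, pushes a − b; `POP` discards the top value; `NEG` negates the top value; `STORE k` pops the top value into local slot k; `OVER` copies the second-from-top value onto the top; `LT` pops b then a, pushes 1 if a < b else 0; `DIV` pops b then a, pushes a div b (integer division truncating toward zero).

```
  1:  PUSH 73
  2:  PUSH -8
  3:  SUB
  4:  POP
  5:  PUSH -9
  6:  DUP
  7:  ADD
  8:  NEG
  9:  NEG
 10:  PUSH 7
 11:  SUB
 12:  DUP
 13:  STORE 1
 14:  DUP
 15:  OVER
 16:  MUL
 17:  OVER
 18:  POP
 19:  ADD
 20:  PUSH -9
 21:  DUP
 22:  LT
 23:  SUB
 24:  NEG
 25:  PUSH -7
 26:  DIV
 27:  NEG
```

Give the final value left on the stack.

PUSH 73 : [73]
PUSH -8 : [73, -8]
SUB     : [81]
POP     : []
PUSH -9 : [-9]
DUP     : [-9, -9]
ADD     : [-18]
NEG     : [18]
NEG     : [-18]
PUSH 7  : [-18, 7]
SUB     : [-25]
DUP     : [-25, -25]
STORE 1 : [-25]
DUP     : [-25, -25]
OVER    : [-25, -25, -25]
MUL     : [-25, 625]
OVER    : [-25, 625, -25]
POP     : [-25, 625]
ADD     : [600]
PUSH -9 : [600, -9]
DUP     : [600, -9, -9]
LT      : [600, 0]
SUB     : [600]
NEG     : [-600]
PUSH -7 : [-600, -7]
DIV     : [85]
NEG     : [-85]

-85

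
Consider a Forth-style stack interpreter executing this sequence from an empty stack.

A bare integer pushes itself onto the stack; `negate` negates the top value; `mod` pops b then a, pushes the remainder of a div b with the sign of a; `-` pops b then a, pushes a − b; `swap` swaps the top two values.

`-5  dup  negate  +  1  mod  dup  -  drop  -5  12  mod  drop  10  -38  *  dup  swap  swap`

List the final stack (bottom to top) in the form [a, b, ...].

[-380, -380]

-5      [-5]
dup     [-5, -5]
negate  [-5, 5]
+       [0]
1       [0, 1]
mod     [0]
dup     [0, 0]
-       [0]
drop    []
-5      [-5]
12      [-5, 12]
mod     [-5]
drop    []
10      [10]
-38     [10, -38]
*       [-380]
dup     [-380, -380]
swap    [-380, -380]
swap    [-380, -380]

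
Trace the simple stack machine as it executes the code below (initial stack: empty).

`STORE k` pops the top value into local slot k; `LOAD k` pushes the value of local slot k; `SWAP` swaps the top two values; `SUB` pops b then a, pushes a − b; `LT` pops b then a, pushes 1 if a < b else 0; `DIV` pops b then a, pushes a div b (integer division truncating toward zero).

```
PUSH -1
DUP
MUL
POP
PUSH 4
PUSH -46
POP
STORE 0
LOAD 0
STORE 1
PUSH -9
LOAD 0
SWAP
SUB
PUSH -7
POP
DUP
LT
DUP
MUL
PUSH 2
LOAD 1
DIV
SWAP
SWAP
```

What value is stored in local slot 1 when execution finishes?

4

PUSH -1  : -1
DUP      : -1 -1
MUL      : 1
POP      : (empty)
PUSH 4   : 4
PUSH -46 : 4 -46
POP      : 4
STORE 0  : (empty)
LOAD 0   : 4
STORE 1  : (empty)
PUSH -9  : -9
LOAD 0   : -9 4
SWAP     : 4 -9
SUB      : 13
PUSH -7  : 13 -7
POP      : 13
DUP      : 13 13
LT       : 0
DUP      : 0 0
MUL      : 0
PUSH 2   : 0 2
LOAD 1   : 0 2 4
DIV      : 0 0
SWAP     : 0 0
SWAP     : 0 0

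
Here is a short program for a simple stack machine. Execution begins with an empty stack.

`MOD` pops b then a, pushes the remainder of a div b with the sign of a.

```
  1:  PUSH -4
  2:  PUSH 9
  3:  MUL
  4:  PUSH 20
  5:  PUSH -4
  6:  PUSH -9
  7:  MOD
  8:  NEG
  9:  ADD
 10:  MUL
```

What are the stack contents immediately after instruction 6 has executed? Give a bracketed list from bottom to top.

PUSH -4 : -4
PUSH 9  : -4 9
MUL     : -36
PUSH 20 : -36 20
PUSH -4 : -36 20 -4
PUSH -9 : -36 20 -4 -9

[-36, 20, -4, -9]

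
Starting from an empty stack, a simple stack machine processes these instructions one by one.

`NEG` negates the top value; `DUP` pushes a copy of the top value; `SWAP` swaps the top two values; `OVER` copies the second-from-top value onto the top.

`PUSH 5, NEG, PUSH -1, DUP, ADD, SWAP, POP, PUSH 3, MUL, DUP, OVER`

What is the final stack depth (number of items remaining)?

3

PUSH 5  -> 5
NEG     -> -5
PUSH -1 -> -5 -1
DUP     -> -5 -1 -1
ADD     -> -5 -2
SWAP    -> -2 -5
POP     -> -2
PUSH 3  -> -2 3
MUL     -> -6
DUP     -> -6 -6
OVER    -> -6 -6 -6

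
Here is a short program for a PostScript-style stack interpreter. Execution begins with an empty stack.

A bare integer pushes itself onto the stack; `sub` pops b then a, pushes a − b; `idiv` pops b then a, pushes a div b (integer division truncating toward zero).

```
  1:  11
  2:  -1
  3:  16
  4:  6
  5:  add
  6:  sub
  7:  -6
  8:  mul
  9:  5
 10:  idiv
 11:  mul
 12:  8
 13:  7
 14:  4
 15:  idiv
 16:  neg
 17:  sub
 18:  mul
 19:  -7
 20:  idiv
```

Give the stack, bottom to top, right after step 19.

[2673, -7]

11   -> 11
-1   -> 11 -1
16   -> 11 -1 16
6    -> 11 -1 16 6
add  -> 11 -1 22
sub  -> 11 -23
-6   -> 11 -23 -6
mul  -> 11 138
5    -> 11 138 5
idiv -> 11 27
mul  -> 297
8    -> 297 8
7    -> 297 8 7
4    -> 297 8 7 4
idiv -> 297 8 1
neg  -> 297 8 -1
sub  -> 297 9
mul  -> 2673
-7   -> 2673 -7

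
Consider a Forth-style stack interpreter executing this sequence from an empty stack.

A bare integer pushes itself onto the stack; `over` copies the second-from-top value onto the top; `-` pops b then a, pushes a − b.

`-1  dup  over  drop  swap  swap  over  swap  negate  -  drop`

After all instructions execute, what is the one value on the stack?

-1      [-1]
dup     [-1, -1]
over    [-1, -1, -1]
drop    [-1, -1]
swap    [-1, -1]
swap    [-1, -1]
over    [-1, -1, -1]
swap    [-1, -1, -1]
negate  [-1, -1, 1]
-       [-1, -2]
drop    [-1]

-1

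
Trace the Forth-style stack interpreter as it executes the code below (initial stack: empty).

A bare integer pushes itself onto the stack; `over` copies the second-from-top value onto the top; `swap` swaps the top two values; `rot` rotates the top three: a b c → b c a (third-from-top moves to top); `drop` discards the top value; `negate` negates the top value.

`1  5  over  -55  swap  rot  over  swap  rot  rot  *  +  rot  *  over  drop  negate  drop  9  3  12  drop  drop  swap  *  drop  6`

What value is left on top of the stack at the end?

6

1      -> 1
5      -> 1 5
over   -> 1 5 1
-55    -> 1 5 1 -55
swap   -> 1 5 -55 1
rot    -> 1 -55 1 5
over   -> 1 -55 1 5 1
swap   -> 1 -55 1 1 5
rot    -> 1 -55 1 5 1
rot    -> 1 -55 5 1 1
*      -> 1 -55 5 1
+      -> 1 -55 6
rot    -> -55 6 1
*      -> -55 6
over   -> -55 6 -55
drop   -> -55 6
negate -> -55 -6
drop   -> -55
9      -> -55 9
3      -> -55 9 3
12     -> -55 9 3 12
drop   -> -55 9 3
drop   -> -55 9
swap   -> 9 -55
*      -> -495
drop   -> (empty)
6      -> 6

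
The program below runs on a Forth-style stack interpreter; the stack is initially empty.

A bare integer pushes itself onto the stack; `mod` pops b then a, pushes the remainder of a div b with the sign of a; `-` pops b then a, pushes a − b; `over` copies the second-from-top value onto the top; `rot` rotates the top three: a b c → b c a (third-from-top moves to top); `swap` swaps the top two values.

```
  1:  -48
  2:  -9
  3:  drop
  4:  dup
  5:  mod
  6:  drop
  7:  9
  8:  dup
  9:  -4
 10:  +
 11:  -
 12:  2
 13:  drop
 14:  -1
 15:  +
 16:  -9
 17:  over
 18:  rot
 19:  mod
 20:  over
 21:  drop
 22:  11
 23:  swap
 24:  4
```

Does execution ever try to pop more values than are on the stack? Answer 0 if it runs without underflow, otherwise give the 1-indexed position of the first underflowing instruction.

-48  : [-48]
-9   : [-48, -9]
drop : [-48]
dup  : [-48, -48]
mod  : [0]
drop : []
9    : [9]
dup  : [9, 9]
-4   : [9, 9, -4]
+    : [9, 5]
-    : [4]
2    : [4, 2]
drop : [4]
-1   : [4, -1]
+    : [3]
-9   : [3, -9]
over : [3, -9, 3]
rot  : [-9, 3, 3]
mod  : [-9, 0]
over : [-9, 0, -9]
drop : [-9, 0]
11   : [-9, 0, 11]
swap : [-9, 11, 0]
4    : [-9, 11, 0, 4]

0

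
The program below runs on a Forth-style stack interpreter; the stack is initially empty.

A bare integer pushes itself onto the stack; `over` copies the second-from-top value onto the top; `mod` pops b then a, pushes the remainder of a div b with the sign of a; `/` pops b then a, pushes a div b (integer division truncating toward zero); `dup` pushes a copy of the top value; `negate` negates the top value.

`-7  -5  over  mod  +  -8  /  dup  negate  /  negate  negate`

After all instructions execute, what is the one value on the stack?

-7     -> -7
-5     -> -7 -5
over   -> -7 -5 -7
mod    -> -7 -5
+      -> -12
-8     -> -12 -8
/      -> 1
dup    -> 1 1
negate -> 1 -1
/      -> -1
negate -> 1
negate -> -1

-1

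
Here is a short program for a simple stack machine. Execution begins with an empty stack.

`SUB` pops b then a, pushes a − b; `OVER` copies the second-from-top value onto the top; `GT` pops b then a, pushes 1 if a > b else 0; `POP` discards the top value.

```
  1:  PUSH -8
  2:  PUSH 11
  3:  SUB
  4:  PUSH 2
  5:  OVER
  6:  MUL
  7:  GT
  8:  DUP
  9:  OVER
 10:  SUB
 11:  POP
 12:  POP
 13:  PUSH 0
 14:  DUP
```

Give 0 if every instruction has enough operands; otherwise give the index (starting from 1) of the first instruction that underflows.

0

PUSH -8 -> -8
PUSH 11 -> -8 11
SUB     -> -19
PUSH 2  -> -19 2
OVER    -> -19 2 -19
MUL     -> -19 -38
GT      -> 1
DUP     -> 1 1
OVER    -> 1 1 1
SUB     -> 1 0
POP     -> 1
POP     -> (empty)
PUSH 0  -> 0
DUP     -> 0 0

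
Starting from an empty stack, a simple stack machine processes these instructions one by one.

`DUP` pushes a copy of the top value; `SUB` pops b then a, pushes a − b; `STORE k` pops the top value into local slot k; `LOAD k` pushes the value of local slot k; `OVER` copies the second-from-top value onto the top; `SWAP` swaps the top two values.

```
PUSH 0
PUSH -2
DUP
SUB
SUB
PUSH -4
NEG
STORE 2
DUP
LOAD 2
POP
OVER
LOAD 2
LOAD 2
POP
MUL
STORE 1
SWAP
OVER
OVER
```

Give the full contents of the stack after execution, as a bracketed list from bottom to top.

[0, 0, 0, 0]

PUSH 0   [0]
PUSH -2  [0, -2]
DUP      [0, -2, -2]
SUB      [0, 0]
SUB      [0]
PUSH -4  [0, -4]
NEG      [0, 4]
STORE 2  [0]
DUP      [0, 0]
LOAD 2   [0, 0, 4]
POP      [0, 0]
OVER     [0, 0, 0]
LOAD 2   [0, 0, 0, 4]
LOAD 2   [0, 0, 0, 4, 4]
POP      [0, 0, 0, 4]
MUL      [0, 0, 0]
STORE 1  [0, 0]
SWAP     [0, 0]
OVER     [0, 0, 0]
OVER     [0, 0, 0, 0]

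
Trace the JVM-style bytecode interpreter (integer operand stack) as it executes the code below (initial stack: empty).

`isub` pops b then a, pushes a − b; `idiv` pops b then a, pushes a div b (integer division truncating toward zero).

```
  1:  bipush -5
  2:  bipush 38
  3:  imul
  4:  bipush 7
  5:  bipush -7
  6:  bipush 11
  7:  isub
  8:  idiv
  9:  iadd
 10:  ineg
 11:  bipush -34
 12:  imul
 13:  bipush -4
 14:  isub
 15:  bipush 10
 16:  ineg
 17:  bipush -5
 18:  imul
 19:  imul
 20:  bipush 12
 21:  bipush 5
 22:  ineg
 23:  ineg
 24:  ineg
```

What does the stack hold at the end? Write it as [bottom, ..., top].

[-322800, 12, -5]

bipush -5  -> -5
bipush 38  -> -5 38
imul       -> -190
bipush 7   -> -190 7
bipush -7  -> -190 7 -7
bipush 11  -> -190 7 -7 11
isub       -> -190 7 -18
idiv       -> -190 0
iadd       -> -190
ineg       -> 190
bipush -34 -> 190 -34
imul       -> -6460
bipush -4  -> -6460 -4
isub       -> -6456
bipush 10  -> -6456 10
ineg       -> -6456 -10
bipush -5  -> -6456 -10 -5
imul       -> -6456 50
imul       -> -322800
bipush 12  -> -322800 12
bipush 5   -> -322800 12 5
ineg       -> -322800 12 -5
ineg       -> -322800 12 5
ineg       -> -322800 12 -5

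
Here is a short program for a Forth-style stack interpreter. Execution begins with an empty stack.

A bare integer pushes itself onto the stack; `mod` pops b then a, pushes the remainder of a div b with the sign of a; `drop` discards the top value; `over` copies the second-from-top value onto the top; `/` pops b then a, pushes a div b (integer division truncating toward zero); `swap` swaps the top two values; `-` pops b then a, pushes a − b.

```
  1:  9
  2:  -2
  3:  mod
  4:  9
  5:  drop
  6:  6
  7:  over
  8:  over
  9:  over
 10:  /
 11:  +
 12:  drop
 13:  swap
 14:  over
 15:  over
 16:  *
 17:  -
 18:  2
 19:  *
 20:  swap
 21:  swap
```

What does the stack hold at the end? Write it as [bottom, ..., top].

9    → 9
-2   → 9 -2
mod  → 1
9    → 1 9
drop → 1
6    → 1 6
over → 1 6 1
over → 1 6 1 6
over → 1 6 1 6 1
/    → 1 6 1 6
+    → 1 6 7
drop → 1 6
swap → 6 1
over → 6 1 6
over → 6 1 6 1
*    → 6 1 6
-    → 6 -5
2    → 6 -5 2
*    → 6 -10
swap → -10 6
swap → 6 -10

[6, -10]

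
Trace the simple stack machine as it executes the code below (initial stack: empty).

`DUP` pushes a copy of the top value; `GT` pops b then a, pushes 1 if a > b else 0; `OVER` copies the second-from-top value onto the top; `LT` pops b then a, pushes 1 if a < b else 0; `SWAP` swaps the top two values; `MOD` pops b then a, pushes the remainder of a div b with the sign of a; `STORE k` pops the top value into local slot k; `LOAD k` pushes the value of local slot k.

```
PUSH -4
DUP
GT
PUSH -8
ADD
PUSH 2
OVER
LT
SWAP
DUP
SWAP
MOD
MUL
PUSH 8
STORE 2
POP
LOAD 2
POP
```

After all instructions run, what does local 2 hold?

PUSH -4 : -4
DUP     : -4 -4
GT      : 0
PUSH -8 : 0 -8
ADD     : -8
PUSH 2  : -8 2
OVER    : -8 2 -8
LT      : -8 0
SWAP    : 0 -8
DUP     : 0 -8 -8
SWAP    : 0 -8 -8
MOD     : 0 0
MUL     : 0
PUSH 8  : 0 8
STORE 2 : 0
POP     : (empty)
LOAD 2  : 8
POP     : (empty)

8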